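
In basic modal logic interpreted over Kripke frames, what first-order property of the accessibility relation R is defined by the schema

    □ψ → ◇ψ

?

Suppose □ψ→◇ψ is valid. At any x set V(ψ)=W. Then □ψ at x, so ◇ψ at x, so x has a successor.

Seriality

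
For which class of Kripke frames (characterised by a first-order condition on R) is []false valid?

□⊥ is valid iff no world has any successor (otherwise □⊥ fails at any world with one).

emptiness of R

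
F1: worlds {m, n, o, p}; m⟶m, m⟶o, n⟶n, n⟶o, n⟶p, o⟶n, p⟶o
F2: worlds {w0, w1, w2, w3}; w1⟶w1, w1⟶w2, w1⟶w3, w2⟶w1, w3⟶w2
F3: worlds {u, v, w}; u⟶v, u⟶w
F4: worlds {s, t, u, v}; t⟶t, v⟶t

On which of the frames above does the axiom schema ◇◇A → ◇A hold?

F3, F4

Frame correspondent (Sahlqvist): ∀x ∀y ∀z (Rxy ∧ Ryz → Rxz) — i.e. transitivity.
F1: fails — Ron and Rno but not Roo.
F2: fails — Rw3w2 and Rw2w1 but not Rw3w1.
F3: holds.
F4: holds.
Valid on: F3, F4.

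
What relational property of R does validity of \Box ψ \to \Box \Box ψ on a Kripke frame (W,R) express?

Suppose □ψ→□□ψ is valid. Take Rxy, Ryz and set V(ψ)={w : Rxw}. Then □ψ at x, so □□ψ at x, so □ψ at y, so ψ at z, i.e. Rxz.

transitivity: \forall x \forall y \forall z (Rxy \wedge Ryz \to Rxz)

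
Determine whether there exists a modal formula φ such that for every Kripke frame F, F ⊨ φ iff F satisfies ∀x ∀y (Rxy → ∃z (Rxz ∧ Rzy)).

The condition is density. A defining modal formula is □□q → □q.

Yes — defined by □□q → □q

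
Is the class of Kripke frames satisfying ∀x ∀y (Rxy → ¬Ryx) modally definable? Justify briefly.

No

Modal frame validity is preserved under surjective bounded morphisms.
The 4-cycle (worlds w0,w1,w2,w3 with w0→w1→w2→w3→w0) is asymmetric. Mapping every world to a single reflexive point • is a surjective bounded morphism, and the reflexive point is not asymmetric (R•• but asymmetry requires ¬R••).
Hence asymmetry is not modally definable.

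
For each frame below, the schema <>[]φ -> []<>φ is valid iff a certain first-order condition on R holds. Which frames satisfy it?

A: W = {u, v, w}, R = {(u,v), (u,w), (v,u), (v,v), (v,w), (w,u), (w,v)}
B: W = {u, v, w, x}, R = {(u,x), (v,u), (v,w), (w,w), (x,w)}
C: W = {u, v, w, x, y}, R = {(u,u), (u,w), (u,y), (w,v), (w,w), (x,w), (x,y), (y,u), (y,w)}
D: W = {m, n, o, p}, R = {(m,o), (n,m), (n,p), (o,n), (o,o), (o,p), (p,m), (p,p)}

The schema corresponds to convergence: forall x forall y forall z (Rxy & Rxz -> exists w (Ryw & Rzw)).
A: condition met.
B: fails — Rvw and Rvu but w and u have no common successor.
C: fails — Rww and Rwv but w and v have no common successor.
D: fails — Rnm and Rnp but m and p have no common successor.
Valid on: A.

A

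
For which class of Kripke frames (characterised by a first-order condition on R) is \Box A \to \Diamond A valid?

seriality: \forall x \exists y Rxy

Suppose □A→◇A is valid. At any x set V(A)=W. Then □A at x, so ◇A at x, so x has a successor.
The converse is a direct semantic check.
So the correspondent is seriality.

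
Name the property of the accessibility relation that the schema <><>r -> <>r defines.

Equivalently (dual form): □r → □□r.
Suppose □r→□□r is valid. Take Rxy, Ryz and set V(r)={w : Rxw}. Then □r at x, so □□r at x, so □r at y, so r at z, i.e. Rxz.
The converse is a direct semantic check.
Frame condition: forall x forall y forall z (Rxy & Ryz -> Rxz).

transitivity: forall x forall y forall z (Rxy & Ryz -> Rxz)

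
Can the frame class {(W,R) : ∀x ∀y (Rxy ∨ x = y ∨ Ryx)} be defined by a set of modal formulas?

Not definable by any modal formula

Any modally definable frame class is closed under disjoint unions.
Take 4 disjoint single-world reflexive frames: each is trivially connected, but their disjoint union has 4 worlds with no edge between distinct components, so it is not connected.
So the class is not modally definable.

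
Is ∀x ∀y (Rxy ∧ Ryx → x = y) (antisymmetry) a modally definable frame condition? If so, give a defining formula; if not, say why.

Modal frame validity is preserved under surjective bounded morphisms.
The 8-cycle (worlds w0,w1,w2,w3,w4,w5,w6,w7 with w0→w1→w2→w3→w4→w5→w6→w7→w0) is antisymmetric. Sending even-indexed worlds to • and odd-indexed worlds to ∘ is a surjective bounded morphism onto the two-world frame with •↔∘, which is not antisymmetric.
So no modal formula (or set of formulas) defines exactly the antisymmetric frames.

No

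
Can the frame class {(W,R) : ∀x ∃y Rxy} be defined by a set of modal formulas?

Yes, by □p → ◇p

Yes: it is seriality, defined by the D schema □p → ◇p.
Suppose □p→◇p is valid. At any x set V(p)=W. Then □p at x, so ◇p at x, so x has a successor.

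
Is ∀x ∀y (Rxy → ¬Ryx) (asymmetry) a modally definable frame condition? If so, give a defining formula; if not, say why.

Any modally definable frame class is closed under surjective bounded morphisms.
The 5-cycle (worlds w0,w1,w2,w3,w4 with w0→w1→w2→w3→w4→w0) is asymmetric. Mapping every world to a single reflexive point • is a surjective bounded morphism, and the reflexive point is not asymmetric (R•• but asymmetry requires ¬R••).
Hence asymmetry is not modally definable.

No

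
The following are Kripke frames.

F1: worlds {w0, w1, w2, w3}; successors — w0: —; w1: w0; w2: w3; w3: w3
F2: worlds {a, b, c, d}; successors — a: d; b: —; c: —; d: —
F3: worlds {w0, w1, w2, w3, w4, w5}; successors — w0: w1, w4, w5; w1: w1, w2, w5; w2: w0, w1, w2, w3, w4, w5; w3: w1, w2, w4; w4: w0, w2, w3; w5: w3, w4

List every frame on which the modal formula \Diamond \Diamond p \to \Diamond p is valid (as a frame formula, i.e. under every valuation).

F1, F2

This is the axiom for transitivity; its first-order frame correspondent is \forall x \forall y \forall z (Rxy \wedge Ryz \to Rxz).
F1: ✓.
F2: ✓.
F3: fails — Rw3w1 and Rw1w5 but not Rw3w5.
Valid on: F1, F2.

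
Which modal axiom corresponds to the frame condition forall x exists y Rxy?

□s → ◇s

This is seriality; the standard corresponding axiom is D: □s → ◇s.
Suppose □s→◇s is valid. At any x set V(s)=W. Then □s at x, so ◇s at x, so x has a successor.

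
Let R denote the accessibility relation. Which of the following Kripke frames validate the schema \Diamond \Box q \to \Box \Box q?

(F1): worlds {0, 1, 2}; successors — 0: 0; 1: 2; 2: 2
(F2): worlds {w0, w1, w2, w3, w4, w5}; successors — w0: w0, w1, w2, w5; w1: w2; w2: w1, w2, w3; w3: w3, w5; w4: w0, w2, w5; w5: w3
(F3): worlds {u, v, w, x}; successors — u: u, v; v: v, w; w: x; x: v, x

Frame correspondent (Sahlqvist): \forall x \forall y \forall z ((xRy \wedge x R^2 z) \to \exists w (yRw \wedge z = w)) — i.e. a generalized confluence (Geach) condition.
(F1): ✓.
(F2): fails — w0Rw0, w0R²w3 but no w with w0Rw and w3=w.
(F3): fails — uRu, uR²w but no t with uRt and w=t.
Valid on: (F1).

(F1)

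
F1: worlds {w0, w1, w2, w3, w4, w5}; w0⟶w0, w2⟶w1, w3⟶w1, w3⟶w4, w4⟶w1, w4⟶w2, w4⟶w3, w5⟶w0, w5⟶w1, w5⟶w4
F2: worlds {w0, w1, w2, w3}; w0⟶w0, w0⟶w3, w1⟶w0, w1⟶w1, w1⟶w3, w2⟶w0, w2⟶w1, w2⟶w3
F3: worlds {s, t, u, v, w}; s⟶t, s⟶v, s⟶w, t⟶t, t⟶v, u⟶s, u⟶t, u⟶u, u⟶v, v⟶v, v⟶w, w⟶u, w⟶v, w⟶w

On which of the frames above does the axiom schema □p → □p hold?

F1, F2, F3

This is the axiom for a generalized confluence (Geach) condition; its first-order frame correspondent is ∀x ∀z (xRz → ∃w (xRw ∧ z = w)).
F1: ✓.
F2: ✓.
F3: ✓.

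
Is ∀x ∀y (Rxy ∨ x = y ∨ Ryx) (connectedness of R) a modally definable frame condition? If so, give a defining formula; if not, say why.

No

Modal frame validity is preserved under disjoint unions.
Take 3 disjoint single-world reflexive frames: each is trivially connected, but their disjoint union has 3 worlds with no edge between distinct components, so it is not connected.
So the class is not modally definable.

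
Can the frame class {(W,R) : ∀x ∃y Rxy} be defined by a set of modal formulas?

Definable; □p → ◇p defines it

The condition is seriality. A defining modal formula is □p → ◇p.
Suppose □p→◇p is valid. At any x set V(p)=W. Then □p at x, so ◇p at x, so x has a successor.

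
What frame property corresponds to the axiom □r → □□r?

transitivity

Suppose □r→□□r is valid. Take Rxy, Ryz and set V(r)={w : Rxw}. Then □r at x, so □□r at x, so □r at y, so r at z, i.e. Rxz.
The converse is a direct semantic check.
Frame condition: ∀x ∀y ∀z (Rxy ∧ Ryz → Rxz).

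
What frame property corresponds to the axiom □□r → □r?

Density

This is the C4 axiom.
Its frame correspondent is density — ∀x ∀y (Rxy → ∃z (Rxz ∧ Rzy)).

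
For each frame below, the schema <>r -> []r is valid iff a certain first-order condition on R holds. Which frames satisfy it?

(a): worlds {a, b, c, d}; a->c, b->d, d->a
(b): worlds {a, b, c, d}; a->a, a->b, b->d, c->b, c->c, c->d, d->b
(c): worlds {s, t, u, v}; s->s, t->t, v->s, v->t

The schema corresponds to partial functionality: forall x forall y forall z (Rxy & Rxz -> y = z).
(a): satisfies the condition.
(b): fails — a sees both a and b.
(c): fails — v sees both s and t.
Valid on: (a).

(a)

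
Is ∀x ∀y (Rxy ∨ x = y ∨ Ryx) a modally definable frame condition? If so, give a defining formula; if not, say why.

Not definable by any modal formula

If a class were modally definable it would be closed under disjoint unions (Goldblatt–Thomason).
Take 3 disjoint single-world reflexive frames: each is trivially connected, but their disjoint union has 3 worlds with no edge between distinct components, so it is not connected.
Hence connectedness of R is not modally definable.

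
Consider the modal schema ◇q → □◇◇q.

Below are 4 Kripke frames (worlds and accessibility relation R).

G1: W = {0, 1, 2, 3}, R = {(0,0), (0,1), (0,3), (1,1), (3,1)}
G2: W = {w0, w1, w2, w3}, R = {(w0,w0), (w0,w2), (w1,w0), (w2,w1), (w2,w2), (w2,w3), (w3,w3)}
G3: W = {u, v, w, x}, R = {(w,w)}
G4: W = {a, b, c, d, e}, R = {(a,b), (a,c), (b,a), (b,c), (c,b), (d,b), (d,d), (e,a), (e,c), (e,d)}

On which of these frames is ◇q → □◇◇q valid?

G3

The schema corresponds to a generalized confluence (Geach) condition: ∀x ∀y ∀z ((xRy ∧ xRz) → ∃w (y = w ∧ zR²w)).
G1: fails — 0R0, 0R1 but no w with 0=w and 1R²w.
G2: fails — w2Rw1, w2Rw1 but no w with w1=w and w1R²w.
G3: ✓.
G4: fails — aRb, aRc but no w with b=w and cR²w.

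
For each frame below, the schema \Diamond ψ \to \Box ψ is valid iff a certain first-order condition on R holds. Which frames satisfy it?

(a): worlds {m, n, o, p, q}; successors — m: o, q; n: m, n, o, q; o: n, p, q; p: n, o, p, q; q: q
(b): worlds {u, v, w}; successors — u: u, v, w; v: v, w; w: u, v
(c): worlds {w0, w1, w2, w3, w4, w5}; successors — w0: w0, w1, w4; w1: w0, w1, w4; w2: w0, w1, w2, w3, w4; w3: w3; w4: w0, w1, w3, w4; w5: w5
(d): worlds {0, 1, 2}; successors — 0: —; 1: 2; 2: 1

(d)

This is the axiom for partial functionality; its first-order frame correspondent is \forall x \forall y \forall z (Rxy \wedge Rxz \to y = z).
(a): fails — m sees both o and q.
(b): fails — u sees both u and v.
(c): fails — w0 sees both w0 and w1.
(d): condition met.
Valid on: (d).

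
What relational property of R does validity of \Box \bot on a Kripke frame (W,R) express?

Emptiness of R

□⊥ is valid iff no world has any successor (otherwise □⊥ fails at any world with one).
The converse is a direct semantic check.
Frame condition: \forall x \forall y \neg Rxy.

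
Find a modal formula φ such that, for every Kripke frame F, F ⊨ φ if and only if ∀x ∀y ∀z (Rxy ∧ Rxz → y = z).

A defining formula is ◇ψ → □ψ (the CD axiom).
Suppose ◇ψ→□ψ is valid. Take Rxy, Rxz and set V(ψ)={y}. Then ◇ψ at x, so □ψ at x, so ψ at z, i.e. z=y.

◇ψ → □ψ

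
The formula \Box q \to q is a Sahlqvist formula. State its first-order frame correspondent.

reflexivity: \forall x Rxx

Suppose □q→q is valid. At any x set V(q)={w : Rxw}. Then □q holds at x, so q holds at x, i.e. Rxx.
Conversely, on a frame with reflexivity the schema holds at every world under every valuation.
Frame condition: \forall x Rxx.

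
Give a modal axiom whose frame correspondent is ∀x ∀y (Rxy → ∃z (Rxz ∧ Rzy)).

This is density; the standard corresponding axiom is C4: □□p → □p.
Suppose □□p→□p is valid. Take Rxy and set V(p)={w : xR²w}. Then □□p at x, so □p at x, so p at y, i.e. ∃z(Rxz∧Rzy).

□□p → □p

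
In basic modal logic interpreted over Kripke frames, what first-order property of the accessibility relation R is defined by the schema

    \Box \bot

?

□⊥ is valid iff no world has any successor (otherwise □⊥ fails at any world with one).

Emptiness of R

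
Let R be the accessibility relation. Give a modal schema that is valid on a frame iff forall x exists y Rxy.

A defining formula is □s → ◇s (the D axiom).
Suppose □s→◇s is valid. At any x set V(s)=W. Then □s at x, so ◇s at x, so x has a successor.

□s → ◇s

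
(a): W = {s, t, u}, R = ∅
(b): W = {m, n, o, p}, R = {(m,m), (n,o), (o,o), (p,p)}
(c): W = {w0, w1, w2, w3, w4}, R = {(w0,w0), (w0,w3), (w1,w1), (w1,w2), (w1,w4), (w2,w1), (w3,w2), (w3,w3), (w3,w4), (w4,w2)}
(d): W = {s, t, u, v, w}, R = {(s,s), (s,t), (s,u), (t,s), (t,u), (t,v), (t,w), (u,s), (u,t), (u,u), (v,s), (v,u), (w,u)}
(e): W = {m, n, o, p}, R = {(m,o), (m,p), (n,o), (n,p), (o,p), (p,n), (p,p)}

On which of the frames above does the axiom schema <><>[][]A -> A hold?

The schema corresponds to a generalized confluence (Geach) condition: forall x forall y (x R^2 y -> exists w (y R^2 w & x = w)).
(a): condition met.
(b): fails — nR²o but no w with oR²w and n=w.
(c): fails — w0R²w2 but no w with w2R²w and w0=w.
(d): fails — vR²t but no w* with tR²w* and v=w*.
(e): fails — mR²n but no w with nR²w and m=w.
Valid on: (a).

(a)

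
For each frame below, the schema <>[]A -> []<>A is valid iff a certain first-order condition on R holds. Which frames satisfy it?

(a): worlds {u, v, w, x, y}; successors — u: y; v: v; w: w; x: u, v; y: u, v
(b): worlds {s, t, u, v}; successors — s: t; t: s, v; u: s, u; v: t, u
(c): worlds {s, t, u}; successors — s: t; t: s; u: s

This is the axiom for convergence; its first-order frame correspondent is forall x forall y forall z (Rxy & Rxz -> exists w (Ryw & Rzw)).
(a): fails — Rxu and Rxv but u and v have no common successor.
(b): fails — Ruu and Rus but u and s have no common successor.
(c): satisfies the condition.
Valid on: (c).

(c)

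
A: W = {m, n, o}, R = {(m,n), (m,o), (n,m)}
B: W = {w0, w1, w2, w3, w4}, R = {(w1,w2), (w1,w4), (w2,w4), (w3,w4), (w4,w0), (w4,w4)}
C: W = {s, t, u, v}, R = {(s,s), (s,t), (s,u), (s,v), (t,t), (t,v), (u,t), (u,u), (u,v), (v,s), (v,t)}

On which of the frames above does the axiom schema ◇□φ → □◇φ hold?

C

This is the axiom for convergence; its first-order frame correspondent is ∀x ∀y ∀z (Rxy ∧ Rxz → ∃w (Ryw ∧ Rzw)).
A: fails — Rmo and Rmo but o and o have no common successor.
B: fails — Rw4w4 and Rw4w0 but w4 and w0 have no common successor.
C: holds.
Valid on: C.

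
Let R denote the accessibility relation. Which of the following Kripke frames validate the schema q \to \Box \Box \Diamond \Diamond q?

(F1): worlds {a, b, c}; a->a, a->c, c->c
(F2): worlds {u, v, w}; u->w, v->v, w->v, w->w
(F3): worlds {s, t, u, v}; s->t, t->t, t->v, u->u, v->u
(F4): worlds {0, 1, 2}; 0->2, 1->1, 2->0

(F4)

Frame correspondent (Sahlqvist): \forall x \forall z (x R^2 z \to \exists w (x = w \wedge z R^2 w)) — i.e. a generalized confluence (Geach) condition.
(F1): fails — aR²c but no w with a=w and cR²w.
(F2): fails — uR²v but no t with u=t and vR²t.
(F3): fails — sR²t but no w with s=w and tR²w.
(F4): condition met.
Valid on: (F4).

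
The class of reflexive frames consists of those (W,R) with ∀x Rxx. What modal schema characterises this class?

□ψ → ψ

The condition is reflexivity. The T schema □ψ → ψ defines it.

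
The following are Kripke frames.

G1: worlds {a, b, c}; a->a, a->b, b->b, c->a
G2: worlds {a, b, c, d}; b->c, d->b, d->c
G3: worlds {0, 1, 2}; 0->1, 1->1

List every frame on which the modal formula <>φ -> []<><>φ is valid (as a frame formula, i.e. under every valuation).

Frame correspondent (Sahlqvist): forall x forall y forall z ((xRy & xRz) -> exists w (y = w & z R^2 w)) — i.e. a generalized confluence (Geach) condition.
G1: fails — aRa, aRb but no w with a=w and bR²w.
G2: fails — bRc, bRc but no w with c=w and cR²w.
G3: ✓.
Valid on: G3.

G3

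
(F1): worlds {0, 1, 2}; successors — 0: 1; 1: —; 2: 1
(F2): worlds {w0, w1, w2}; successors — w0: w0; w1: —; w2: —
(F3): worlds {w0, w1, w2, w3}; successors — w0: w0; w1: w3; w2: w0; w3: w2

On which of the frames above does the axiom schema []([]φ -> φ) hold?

This is the axiom for shift-reflexivity; its first-order frame correspondent is forall x forall y (Rxy -> Ryy).
(F1): fails — R01 but not R11.
(F2): ✓.
(F3): fails — Rw3w2 but not Rw2w2.

(F2)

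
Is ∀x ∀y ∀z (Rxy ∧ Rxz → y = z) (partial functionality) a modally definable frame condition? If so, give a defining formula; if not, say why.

This is a Sahlqvist condition; the CD axiom ◇q → □q defines it.
Suppose ◇q→□q is valid. Take Rxy, Rxz and set V(q)={y}. Then ◇q at x, so □q at x, so q at z, i.e. z=y.

Yes — defined by ◇q → □q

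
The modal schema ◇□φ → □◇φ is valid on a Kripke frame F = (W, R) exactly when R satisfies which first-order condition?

Suppose ◇□φ→□◇φ is valid. Take Rxy, Rxz and set V(φ)={w : Ryw}. Then □φ at y so ◇□φ at x, so □◇φ at x, so ◇φ at z, giving w with Rzw and Ryw.

convergence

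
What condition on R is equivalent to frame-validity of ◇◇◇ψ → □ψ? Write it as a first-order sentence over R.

This is a Sahlqvist (Geach-type) schema ◇^3□^0ψ → □^1◇^0ψ.
Minimal-valuation argument: fix x; take any y with xR^3y and any z with xR^1z. Set V(ψ) to the set of worlds R-reachable from y in exactly 0 steps. Then □^0ψ holds at y, so the antecedent holds at x; validity forces ◇^0ψ at z, giving a w with zR^0w and yR^0w.
First-order correspondent: ∀x ∀y ∀z ((xR³y ∧ xRz) → ∃w (y = w ∧ z = w)).

∀x ∀y ∀z ((xR³y ∧ xRz) → ∃w (y = w ∧ z = w))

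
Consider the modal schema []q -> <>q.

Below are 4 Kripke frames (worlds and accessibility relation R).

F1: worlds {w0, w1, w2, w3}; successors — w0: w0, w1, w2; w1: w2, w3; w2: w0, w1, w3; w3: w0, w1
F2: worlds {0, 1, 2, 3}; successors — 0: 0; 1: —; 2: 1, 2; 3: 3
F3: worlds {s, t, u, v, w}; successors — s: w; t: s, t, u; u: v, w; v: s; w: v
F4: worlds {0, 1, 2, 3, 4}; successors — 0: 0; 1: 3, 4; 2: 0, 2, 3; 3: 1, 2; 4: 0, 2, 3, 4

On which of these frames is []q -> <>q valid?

The schema corresponds to seriality: forall x exists y Rxy.
F1: satisfies the condition.
F2: fails — world 1 has no successor.
F3: satisfies the condition.
F4: satisfies the condition.
Valid on: F1, F3, F4.

F1, F3, F4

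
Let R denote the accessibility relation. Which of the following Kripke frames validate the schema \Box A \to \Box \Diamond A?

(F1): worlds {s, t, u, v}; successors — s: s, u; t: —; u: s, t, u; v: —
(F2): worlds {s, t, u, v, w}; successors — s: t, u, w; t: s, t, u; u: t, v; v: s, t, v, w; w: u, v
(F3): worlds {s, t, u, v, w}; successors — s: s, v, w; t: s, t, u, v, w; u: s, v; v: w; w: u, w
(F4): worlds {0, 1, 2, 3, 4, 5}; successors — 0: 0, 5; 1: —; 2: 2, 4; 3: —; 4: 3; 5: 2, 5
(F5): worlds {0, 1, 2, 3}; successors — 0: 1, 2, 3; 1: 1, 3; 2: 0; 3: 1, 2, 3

Frame correspondent (Sahlqvist): \forall x \forall z (xRz \to \exists w (xRw \wedge zRw)) — i.e. a generalized confluence (Geach) condition.
(F1): fails — uRt but no w with uRw and tRw.
(F2): holds.
(F3): fails — uRv but no w* with uRw* and vRw*.
(F4): fails — 2R4 but no w with 2Rw and 4Rw.
(F5): fails — 0R2 but no w with 0Rw and 2Rw.
Valid on: (F2).

(F2)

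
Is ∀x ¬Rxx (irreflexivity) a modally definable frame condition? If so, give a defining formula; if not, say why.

Not modally definable

If a class were modally definable it would be closed under surjective bounded morphisms (Goldblatt–Thomason).
The 3-cycle (worlds 0,1,2 with 0→1→2→0) is irreflexive, and the map sending every world to a single reflexive point • is a surjective bounded morphism (forth: every edge maps to (•,•); back: every world has a successor). So any modal formula valid on the 3-cycle is also valid on the reflexive point, which is not irreflexive.
So the class is not modally definable.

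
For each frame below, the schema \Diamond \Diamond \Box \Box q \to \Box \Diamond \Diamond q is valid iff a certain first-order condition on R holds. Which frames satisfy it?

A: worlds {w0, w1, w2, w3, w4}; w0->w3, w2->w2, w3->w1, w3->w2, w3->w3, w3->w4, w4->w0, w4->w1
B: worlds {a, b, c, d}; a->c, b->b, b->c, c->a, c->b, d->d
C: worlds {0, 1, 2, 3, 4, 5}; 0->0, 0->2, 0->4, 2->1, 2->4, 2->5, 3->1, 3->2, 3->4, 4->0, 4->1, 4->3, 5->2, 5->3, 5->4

This is the axiom for a generalized confluence (Geach) condition; its first-order frame correspondent is \forall x \forall y \forall z ((x R^2 y \wedge xRz) \to \exists w (y R^2 w \wedge z R^2 w)).
A: fails — w0R²w1, w0Rw3 but no w with w1R²w and w3R²w.
B: holds.
C: fails — 0R²1, 0R0 but no w with 1R²w and 0R²w.

B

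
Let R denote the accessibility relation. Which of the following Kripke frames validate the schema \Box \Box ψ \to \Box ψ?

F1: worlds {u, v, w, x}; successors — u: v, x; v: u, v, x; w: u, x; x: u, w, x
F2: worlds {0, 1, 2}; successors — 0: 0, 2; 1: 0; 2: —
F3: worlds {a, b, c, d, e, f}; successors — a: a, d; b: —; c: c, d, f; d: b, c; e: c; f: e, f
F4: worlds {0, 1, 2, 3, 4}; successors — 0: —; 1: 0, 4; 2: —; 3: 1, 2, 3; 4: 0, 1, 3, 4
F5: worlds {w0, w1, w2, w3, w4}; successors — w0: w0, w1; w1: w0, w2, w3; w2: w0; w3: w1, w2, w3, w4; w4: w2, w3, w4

This is the axiom for density; its first-order frame correspondent is \forall x \forall y (Rxy \to \exists z (Rxz \wedge Rzy)).
F1: holds.
F2: holds.
F3: fails — Rdb but no z with Rdz and Rzb.
F4: holds.
F5: holds.

F1, F2, F4, F5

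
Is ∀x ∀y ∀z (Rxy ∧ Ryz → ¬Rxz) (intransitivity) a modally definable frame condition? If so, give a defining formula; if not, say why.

Not definable by any modal formula

Modal frame validity is preserved under surjective bounded morphisms.
The 7-cycle (worlds a,b,c,d,e,f,g with a→b→c→d→e→f→g→a) is intransitive. Mapping every world to a single reflexive point • is a surjective bounded morphism; the reflexive point is not intransitive (R••∧R•• but R••).
So no modal formula (or set of formulas) defines exactly the intransitive frames.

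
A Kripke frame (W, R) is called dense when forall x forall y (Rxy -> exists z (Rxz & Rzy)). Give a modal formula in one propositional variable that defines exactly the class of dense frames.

A defining formula is □□r → □r (the C4 axiom).
Suppose □□r→□r is valid. Take Rxy and set V(r)={w : xR²w}. Then □□r at x, so □r at x, so r at y, i.e. ∃z(Rxz∧Rzy).

□□r → □r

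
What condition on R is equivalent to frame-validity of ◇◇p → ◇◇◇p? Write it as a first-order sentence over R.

∀x ∀y (xR²y → ∃w (y = w ∧ xR³w))

This is a Sahlqvist (Geach-type) schema ◇^2□^0p → □^0◇^3p.
First-order correspondent: ∀x ∀y (xR²y → ∃w (y = w ∧ xR³w)).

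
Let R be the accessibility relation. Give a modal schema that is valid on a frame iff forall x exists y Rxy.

A defining formula is □p → ◇p (the D axiom).
Suppose □p→◇p is valid. At any x set V(p)=W. Then □p at x, so ◇p at x, so x has a successor.

□p → ◇p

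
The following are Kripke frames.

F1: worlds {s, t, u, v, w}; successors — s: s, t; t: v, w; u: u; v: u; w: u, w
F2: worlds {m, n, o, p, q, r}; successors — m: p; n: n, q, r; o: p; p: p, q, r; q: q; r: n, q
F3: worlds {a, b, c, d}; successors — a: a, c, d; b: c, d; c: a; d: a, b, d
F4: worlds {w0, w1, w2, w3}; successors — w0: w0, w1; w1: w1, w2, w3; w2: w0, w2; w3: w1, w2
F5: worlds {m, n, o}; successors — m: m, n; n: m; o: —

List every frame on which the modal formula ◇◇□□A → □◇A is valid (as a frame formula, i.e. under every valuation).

The schema corresponds to a generalized confluence (Geach) condition: ∀x ∀y ∀z ((xR²y ∧ xRz) → ∃w (yR²w ∧ zRw)).
F1: fails — sR²t, sRs but no w* with tR²w* and sRw*.
F2: ✓.
F3: ✓.
F4: ✓.
F5: ✓.

F2, F3, F4, F5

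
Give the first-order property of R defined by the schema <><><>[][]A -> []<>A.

forall x forall y forall z ((x R^3 y & xRz) -> exists w (y R^2 w & zRw))

This is a Sahlqvist (Geach-type) schema ◇^3□^2A → □^1◇^1A.
Minimal-valuation argument: fix x; take any y with xR^3y and any z with xR^1z. Set V(A) to the set of worlds R-reachable from y in exactly 2 steps. Then □^2A holds at y, so the antecedent holds at x; validity forces ◇^1A at z, giving a w with zR^1w and yR^2w.
First-order correspondent: forall x forall y forall z ((x R^3 y & xRz) -> exists w (y R^2 w & zRw)).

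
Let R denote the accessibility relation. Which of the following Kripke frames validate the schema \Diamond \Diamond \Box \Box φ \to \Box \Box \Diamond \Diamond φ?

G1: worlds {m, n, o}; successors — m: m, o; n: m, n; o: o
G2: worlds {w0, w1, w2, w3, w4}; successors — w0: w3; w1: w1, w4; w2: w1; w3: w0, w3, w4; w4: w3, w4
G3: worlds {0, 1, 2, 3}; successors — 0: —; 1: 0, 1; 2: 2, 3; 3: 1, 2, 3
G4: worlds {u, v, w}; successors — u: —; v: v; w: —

G1, G2, G4

Frame correspondent (Sahlqvist): \forall x \forall y \forall z ((x R^2 y \wedge x R^2 z) \to \exists w (y R^2 w \wedge z R^2 w)) — i.e. a generalized confluence (Geach) condition.
G1: ✓.
G2: ✓.
G3: fails — 1R²0, 1R²0 but no w with 0R²w and 0R²w.
G4: ✓.
Valid on: G1, G2, G4.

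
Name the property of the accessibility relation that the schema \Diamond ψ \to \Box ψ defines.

Suppose ◇ψ→□ψ is valid. Take Rxy, Rxz and set V(ψ)={y}. Then ◇ψ at x, so □ψ at x, so ψ at z, i.e. z=y.
The converse is a direct semantic check.
Frame condition: \forall x \forall y \forall z (Rxy \wedge Rxz \to y = z).

Partial functionality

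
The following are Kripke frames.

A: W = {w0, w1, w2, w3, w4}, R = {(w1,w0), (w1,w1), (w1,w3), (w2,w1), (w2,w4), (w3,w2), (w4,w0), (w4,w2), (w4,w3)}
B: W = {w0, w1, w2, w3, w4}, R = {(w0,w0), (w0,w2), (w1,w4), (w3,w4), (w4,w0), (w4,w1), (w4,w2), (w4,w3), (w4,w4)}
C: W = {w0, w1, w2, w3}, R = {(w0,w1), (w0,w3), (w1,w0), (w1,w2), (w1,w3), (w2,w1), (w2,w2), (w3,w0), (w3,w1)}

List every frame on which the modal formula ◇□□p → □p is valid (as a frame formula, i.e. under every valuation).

C

Frame correspondent (Sahlqvist): ∀x ∀y ∀z ((xRy ∧ xRz) → ∃w (yR²w ∧ z = w)) — i.e. a generalized confluence (Geach) condition.
A: fails — w1Rw0, w1Rw0 but no w with w0R²w and w0=w.
B: fails — w0Rw2, w0Rw0 but no w with w2R²w and w0=w.
C: holds.
Valid on: C.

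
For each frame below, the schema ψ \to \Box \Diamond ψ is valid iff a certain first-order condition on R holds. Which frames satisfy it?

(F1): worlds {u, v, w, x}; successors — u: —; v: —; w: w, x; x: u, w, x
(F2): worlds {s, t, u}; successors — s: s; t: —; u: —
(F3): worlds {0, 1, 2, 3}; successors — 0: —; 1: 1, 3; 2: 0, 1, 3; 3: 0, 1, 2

Frame correspondent (Sahlqvist): \forall x \forall y (Rxy \to Ryx) — i.e. symmetry.
(F1): fails — Rxu but not Rux.
(F2): satisfies the condition.
(F3): fails — R20 but not R02.
Valid on: (F2).

(F2)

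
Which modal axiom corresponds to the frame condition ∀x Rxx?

A defining formula is □q → q (the T axiom).

□q → q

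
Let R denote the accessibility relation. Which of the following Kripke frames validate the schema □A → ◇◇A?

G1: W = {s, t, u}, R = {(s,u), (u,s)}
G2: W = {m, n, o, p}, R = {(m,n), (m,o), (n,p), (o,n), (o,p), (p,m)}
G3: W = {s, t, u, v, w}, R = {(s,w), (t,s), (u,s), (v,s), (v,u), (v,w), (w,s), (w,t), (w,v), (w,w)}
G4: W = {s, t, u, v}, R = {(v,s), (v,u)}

Frame correspondent (Sahlqvist): ∀x ∃w (xRw ∧ xR²w) — i.e. a generalized confluence (Geach) condition.
G1: fails — at s but no w with sRw and sR²w.
G2: fails — at n but no w with nRw and nR²w.
G3: fails — at t but no w* with tRw* and tR²w*.
G4: fails — at s but no w with sRw and sR²w.
Valid on no frame.

none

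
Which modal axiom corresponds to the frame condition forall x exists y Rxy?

This is seriality; the standard corresponding axiom is D: □p → ◇p.
Suppose □p→◇p is valid. At any x set V(p)=W. Then □p at x, so ◇p at x, so x has a successor.

□p → ◇p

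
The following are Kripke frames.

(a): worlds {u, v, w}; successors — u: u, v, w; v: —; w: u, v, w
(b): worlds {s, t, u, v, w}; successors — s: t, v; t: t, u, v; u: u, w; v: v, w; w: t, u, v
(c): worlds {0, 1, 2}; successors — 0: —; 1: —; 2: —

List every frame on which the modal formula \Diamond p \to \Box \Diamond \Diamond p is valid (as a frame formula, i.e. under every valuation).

The schema corresponds to a generalized confluence (Geach) condition: \forall x \forall y \forall z ((xRy \wedge xRz) \to \exists w (y = w \wedge z R^2 w)).
(a): fails — uRu, uRv but no t with u=t and vR²t.
(b): ✓.
(c): ✓.

(b), (c)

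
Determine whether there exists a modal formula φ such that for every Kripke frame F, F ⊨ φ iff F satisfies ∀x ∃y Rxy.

The condition is seriality. A defining modal formula is □q → ◇q.
Suppose □q→◇q is valid. At any x set V(q)=W. Then □q at x, so ◇q at x, so x has a successor.

Yes — defined by □q → ◇q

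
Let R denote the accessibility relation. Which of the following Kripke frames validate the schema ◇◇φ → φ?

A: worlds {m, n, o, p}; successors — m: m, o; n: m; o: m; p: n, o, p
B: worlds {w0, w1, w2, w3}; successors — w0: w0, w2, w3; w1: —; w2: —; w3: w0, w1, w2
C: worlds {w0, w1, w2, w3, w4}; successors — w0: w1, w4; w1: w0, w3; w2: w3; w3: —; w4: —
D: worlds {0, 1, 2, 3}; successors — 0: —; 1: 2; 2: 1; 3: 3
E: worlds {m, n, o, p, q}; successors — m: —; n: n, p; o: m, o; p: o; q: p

D

This is the axiom for a generalized confluence (Geach) condition; its first-order frame correspondent is ∀x ∀y (xR²y → ∃w (y = w ∧ x = w)).
A: fails — mR²o but o ≠ m.
B: fails — w0R²w1 but w1 ≠ w0.
C: fails — w0R²w3 but w3 ≠ w0.
D: holds.
E: fails — nR²o but o ≠ n.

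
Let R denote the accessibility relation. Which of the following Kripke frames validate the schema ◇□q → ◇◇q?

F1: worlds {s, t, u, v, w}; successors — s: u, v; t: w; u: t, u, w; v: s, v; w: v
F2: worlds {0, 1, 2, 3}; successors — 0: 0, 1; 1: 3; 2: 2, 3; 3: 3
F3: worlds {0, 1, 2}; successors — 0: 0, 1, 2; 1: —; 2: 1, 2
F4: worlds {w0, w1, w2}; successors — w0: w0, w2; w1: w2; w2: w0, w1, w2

Frame correspondent (Sahlqvist): ∀x ∀y (xRy → ∃w (yRw ∧ xR²w)) — i.e. a generalized confluence (Geach) condition.
F1: satisfies the condition.
F2: satisfies the condition.
F3: fails — 0R1 but no w with 1Rw and 0R²w.
F4: satisfies the condition.
Valid on: F1, F2, F4.

F1, F2, F4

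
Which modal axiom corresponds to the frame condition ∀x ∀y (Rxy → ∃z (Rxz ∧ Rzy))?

This is density; the standard corresponding axiom is C4: □□q → □q.

□□q → □q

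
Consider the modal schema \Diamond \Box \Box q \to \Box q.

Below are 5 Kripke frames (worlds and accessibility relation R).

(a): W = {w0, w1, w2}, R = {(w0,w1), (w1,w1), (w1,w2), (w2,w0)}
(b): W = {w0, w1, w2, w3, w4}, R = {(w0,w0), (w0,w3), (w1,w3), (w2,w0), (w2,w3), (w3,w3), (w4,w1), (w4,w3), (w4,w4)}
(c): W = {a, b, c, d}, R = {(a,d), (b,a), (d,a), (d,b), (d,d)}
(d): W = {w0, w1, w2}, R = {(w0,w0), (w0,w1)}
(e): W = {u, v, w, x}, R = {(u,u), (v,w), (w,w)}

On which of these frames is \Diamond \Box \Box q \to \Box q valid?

Frame correspondent (Sahlqvist): \forall x \forall y \forall z ((xRy \wedge xRz) \to \exists w (y R^2 w \wedge z = w)) — i.e. a generalized confluence (Geach) condition.
(a): fails — w1Rw2, w1Rw2 but no w with w2R²w and w2=w.
(b): fails — w0Rw3, w0Rw0 but no w with w3R²w and w0=w.
(c): fails — dRb, dRa but no w with bR²w and a=w.
(d): fails — w0Rw1, w0Rw0 but no w with w1R²w and w0=w.
(e): satisfies the condition.

(e)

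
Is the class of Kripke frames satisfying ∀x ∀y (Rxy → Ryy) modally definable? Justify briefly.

Definable; □(□q → q) defines it

The condition is shift-reflexivity. A defining modal formula is □(□q → q).
Suppose □(□q→q) is valid. Take Rxy and set V(q)={w : Ryw}. Then at y, □q holds; since □(□q→q) at x, □q→q at y, so q at y, i.e. Ryy.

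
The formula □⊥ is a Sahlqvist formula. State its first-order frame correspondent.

□⊥ is valid iff no world has any successor (otherwise □⊥ fails at any world with one).
Conversely, any frame satisfying ∀x ∀y ¬Rxy validates the schema.
Frame condition: ∀x ∀y ¬Rxy.

Emptiness of R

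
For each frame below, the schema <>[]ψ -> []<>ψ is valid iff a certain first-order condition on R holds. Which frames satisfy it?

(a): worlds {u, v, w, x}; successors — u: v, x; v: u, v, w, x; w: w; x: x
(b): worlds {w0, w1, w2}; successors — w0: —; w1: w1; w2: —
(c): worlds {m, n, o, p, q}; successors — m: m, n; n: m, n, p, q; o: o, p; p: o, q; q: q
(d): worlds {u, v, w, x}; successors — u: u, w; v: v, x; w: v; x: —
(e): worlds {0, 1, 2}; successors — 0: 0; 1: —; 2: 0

This is the axiom for convergence; its first-order frame correspondent is forall x forall y forall z (Rxy & Rxz -> exists w (Ryw & Rzw)).
(a): fails — Rvw and Rvu but w and u have no common successor.
(b): holds.
(c): fails — Rnq and Rnm but q and m have no common successor.
(d): fails — Ruw and Ruu but w and u have no common successor.
(e): holds.
Valid on: (b), (e).

(b), (e)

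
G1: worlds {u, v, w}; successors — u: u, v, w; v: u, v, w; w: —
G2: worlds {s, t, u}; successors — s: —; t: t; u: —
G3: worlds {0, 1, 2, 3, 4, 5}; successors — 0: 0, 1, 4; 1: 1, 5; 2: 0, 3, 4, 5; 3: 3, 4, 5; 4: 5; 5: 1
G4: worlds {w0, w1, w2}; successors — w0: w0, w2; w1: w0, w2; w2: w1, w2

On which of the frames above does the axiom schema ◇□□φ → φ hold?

The schema corresponds to a generalized confluence (Geach) condition: ∀x ∀y (xRy → ∃w (yR²w ∧ x = w)).
G1: fails — uRw but no t with wR²t and u=t.
G2: condition met.
G3: fails — 0R1 but no w with 1R²w and 0=w.
G4: condition met.

G2, G4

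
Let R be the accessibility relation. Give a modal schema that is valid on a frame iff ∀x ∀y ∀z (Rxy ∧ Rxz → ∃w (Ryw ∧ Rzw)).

◇□r → □◇r

The condition is convergence. The .2 schema ◇□r → □◇r defines it.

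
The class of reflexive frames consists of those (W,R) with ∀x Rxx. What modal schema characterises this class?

□p → p

This is reflexivity; the standard corresponding axiom is T: □p → p.
Suppose □p→p is valid. At any x set V(p)={w : Rxw}. Then □p holds at x, so p holds at x, i.e. Rxx.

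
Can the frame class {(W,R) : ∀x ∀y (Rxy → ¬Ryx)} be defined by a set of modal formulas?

Any modally definable frame class is closed under surjective bounded morphisms.
The 3-cycle (worlds a,b,c with a→b→c→a) is asymmetric. Mapping every world to a single reflexive point • is a surjective bounded morphism, and the reflexive point is not asymmetric (R•• but asymmetry requires ¬R••).
Hence asymmetry is not modally definable.

Not modally definable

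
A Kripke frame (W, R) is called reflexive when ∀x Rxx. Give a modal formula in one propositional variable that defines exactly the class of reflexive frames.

□ψ → ψ

This is reflexivity; the standard corresponding axiom is T: □ψ → ψ.
Suppose □ψ→ψ is valid. At any x set V(ψ)={w : Rxw}. Then □ψ holds at x, so ψ holds at x, i.e. Rxx.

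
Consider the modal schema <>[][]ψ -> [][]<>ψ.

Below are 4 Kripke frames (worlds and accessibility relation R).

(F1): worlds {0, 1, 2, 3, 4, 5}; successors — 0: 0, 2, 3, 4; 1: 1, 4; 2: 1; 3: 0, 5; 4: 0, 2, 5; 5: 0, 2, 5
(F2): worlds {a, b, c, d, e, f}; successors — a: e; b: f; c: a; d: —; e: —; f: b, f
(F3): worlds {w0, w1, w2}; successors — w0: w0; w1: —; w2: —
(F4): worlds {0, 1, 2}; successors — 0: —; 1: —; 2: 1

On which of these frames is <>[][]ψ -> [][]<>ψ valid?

(F3), (F4)

Frame correspondent (Sahlqvist): forall x forall y forall z ((xRy & x R^2 z) -> exists w (y R^2 w & zRw)) — i.e. a generalized confluence (Geach) condition.
(F1): fails — 0R2, 0R²3 but no w with 2R²w and 3Rw.
(F2): fails — cRa, cR²e but no w with aR²w and eRw.
(F3): condition met.
(F4): condition met.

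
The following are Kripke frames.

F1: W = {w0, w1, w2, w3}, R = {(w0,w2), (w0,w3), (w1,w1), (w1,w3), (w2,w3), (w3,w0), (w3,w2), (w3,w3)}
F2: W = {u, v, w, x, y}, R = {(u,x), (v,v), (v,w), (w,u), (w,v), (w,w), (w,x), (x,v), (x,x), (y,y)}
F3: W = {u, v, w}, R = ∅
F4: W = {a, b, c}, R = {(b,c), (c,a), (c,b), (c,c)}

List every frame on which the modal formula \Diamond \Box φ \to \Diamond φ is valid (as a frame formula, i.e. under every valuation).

This is the axiom for a generalized confluence (Geach) condition; its first-order frame correspondent is \forall x \forall y (xRy \to \exists w (yRw \wedge xRw)).
F1: satisfies the condition.
F2: satisfies the condition.
F3: satisfies the condition.
F4: fails — cRa but no w with aRw and cRw.
Valid on: F1, F2, F3.

F1, F2, F3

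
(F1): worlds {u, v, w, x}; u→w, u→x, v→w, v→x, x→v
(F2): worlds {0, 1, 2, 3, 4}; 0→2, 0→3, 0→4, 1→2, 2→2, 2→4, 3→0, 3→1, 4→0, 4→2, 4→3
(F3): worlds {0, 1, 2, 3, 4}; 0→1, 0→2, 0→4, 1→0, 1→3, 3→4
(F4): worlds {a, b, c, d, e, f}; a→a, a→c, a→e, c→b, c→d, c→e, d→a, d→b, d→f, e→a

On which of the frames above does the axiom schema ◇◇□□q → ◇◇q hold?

(F2)

Frame correspondent (Sahlqvist): ∀x ∀y (xR²y → ∃w (yR²w ∧ xR²w)) — i.e. a generalized confluence (Geach) condition.
(F1): fails — xR²w but no t with wR²t and xR²t.
(F2): ✓.
(F3): fails — 0R²3 but no w with 3R²w and 0R²w.
(F4): fails — aR²b but no w with bR²w and aR²w.
Valid on: (F2).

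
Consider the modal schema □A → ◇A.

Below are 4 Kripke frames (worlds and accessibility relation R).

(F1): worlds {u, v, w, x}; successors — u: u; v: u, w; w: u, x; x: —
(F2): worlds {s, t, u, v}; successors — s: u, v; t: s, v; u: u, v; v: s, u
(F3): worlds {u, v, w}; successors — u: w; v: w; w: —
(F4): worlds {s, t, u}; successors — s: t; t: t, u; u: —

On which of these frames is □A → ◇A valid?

Frame correspondent (Sahlqvist): ∀x ∃y Rxy — i.e. seriality.
(F1): fails — world x has no successor.
(F2): satisfies the condition.
(F3): fails — world w has no successor.
(F4): fails — world u has no successor.
Valid on: (F2).

(F2)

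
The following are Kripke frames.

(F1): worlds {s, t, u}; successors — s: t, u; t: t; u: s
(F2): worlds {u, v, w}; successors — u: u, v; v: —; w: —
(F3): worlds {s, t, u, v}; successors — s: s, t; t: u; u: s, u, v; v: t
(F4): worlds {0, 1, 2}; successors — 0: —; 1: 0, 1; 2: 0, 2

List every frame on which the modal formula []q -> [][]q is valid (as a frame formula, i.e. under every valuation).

(F2), (F4)

Frame correspondent (Sahlqvist): forall x forall y forall z (Rxy & Ryz -> Rxz) — i.e. transitivity.
(F1): fails — Rsu and Rus but not Rss.
(F2): ✓.
(F3): fails — Ruv and Rvt but not Rut.
(F4): ✓.
Valid on: (F2), (F4).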